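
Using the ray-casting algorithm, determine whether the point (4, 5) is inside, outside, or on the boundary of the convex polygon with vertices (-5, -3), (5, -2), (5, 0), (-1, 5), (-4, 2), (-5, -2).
The point (4, 5) lies strictly outside the polygon

Cast a horizontal ray to the right from the query point and count how many polygon edges it crosses (each edge strictly once or zero times, handled with the usual half-open convention). 
Parity of crossings → even ⇒ outside.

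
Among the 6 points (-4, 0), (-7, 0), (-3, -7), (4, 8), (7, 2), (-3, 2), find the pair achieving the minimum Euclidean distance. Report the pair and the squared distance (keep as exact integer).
Pair = ((-4, 0), (-3, 2)); squared distance = 5

Compute all C(6, 2) = 15 pairwise squared distances (x_i − x_j)² + (y_i − y_j)². The minimum is 5, attained by the pair ((-4, 0), (-3, 2)).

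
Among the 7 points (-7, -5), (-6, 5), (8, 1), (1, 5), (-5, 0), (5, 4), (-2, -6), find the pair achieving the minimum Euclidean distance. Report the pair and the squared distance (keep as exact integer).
Pair = ((1, 5), (5, 4)); squared distance = 17

Compute all C(7, 2) = 21 pairwise squared distances (x_i − x_j)² + (y_i − y_j)². The minimum is 17, attained by the pair ((1, 5), (5, 4)).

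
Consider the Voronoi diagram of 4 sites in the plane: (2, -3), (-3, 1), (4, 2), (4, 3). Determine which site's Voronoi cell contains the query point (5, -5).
Nearest site = (2, -3)

The Voronoi cell of site s contains exactly those query points closer to s than to any other site. Compute squared distances from q = (5, -5) to each site:
  (2 − 5)² + (-3 − -5)² = 13
  (4 − 5)² + (2 − -5)² = 50
  (4 − 5)² + (3 − -5)² = 65
  (-3 − 5)² + (1 − -5)² = 100
Minimum is attained by (2, -3), so q lies in its Voronoi cell.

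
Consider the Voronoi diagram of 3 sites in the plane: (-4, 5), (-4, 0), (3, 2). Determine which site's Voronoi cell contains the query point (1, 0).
Nearest site = (3, 2)

The Voronoi cell of site s contains exactly those query points closer to s than to any other site. Compute squared distances from q = (1, 0) to each site:
  (3 − 1)² + (2 − 0)² = 8
  (-4 − 1)² + (0 − 0)² = 25
  (-4 − 1)² + (5 − 0)² = 50
Minimum is attained by (3, 2), so q lies in its Voronoi cell.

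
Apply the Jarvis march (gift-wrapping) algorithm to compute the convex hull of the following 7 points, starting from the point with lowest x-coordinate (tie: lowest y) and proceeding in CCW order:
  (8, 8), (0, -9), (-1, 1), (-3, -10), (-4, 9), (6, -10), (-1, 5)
Hull (CCW) = [(-4, 9), (-3, -10), (6, -10), (8, 8)]

Jarvis march: at each step, from the current hull vertex p, select the next vertex q as the point such that every other point lies strictly to the left of (or on) the directed line p → q. (Equivalently: for every other point r, the cross product (q − p) × (r − p) ≥ 0.)
Starting point (lowest x, tie lowest y): (-4, 9). Wrap until returning to start. Resulting hull: (-4, 9), (-3, -10), (6, -10), (8, 8).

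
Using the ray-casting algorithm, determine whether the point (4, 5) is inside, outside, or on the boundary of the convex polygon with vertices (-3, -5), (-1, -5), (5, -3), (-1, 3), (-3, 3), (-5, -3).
The point (4, 5) lies strictly outside the polygon

Cast a horizontal ray to the right from the query point and count how many polygon edges it crosses (each edge strictly once or zero times, handled with the usual half-open convention). 
Parity of crossings → even ⇒ outside.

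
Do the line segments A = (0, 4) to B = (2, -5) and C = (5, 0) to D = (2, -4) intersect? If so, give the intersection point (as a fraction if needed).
No (intersection of containing lines falls outside at least one segment)

Parametrize and solve: t = 32/35, s = 37/35. At least one of these is outside [0, 1], so the segments do not intersect.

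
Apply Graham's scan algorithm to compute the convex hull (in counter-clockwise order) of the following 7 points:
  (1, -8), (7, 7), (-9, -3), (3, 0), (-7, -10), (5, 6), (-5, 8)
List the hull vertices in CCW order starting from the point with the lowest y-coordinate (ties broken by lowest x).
Hull (CCW) = [(-7, -10), (1, -8), (7, 7), (-5, 8), (-9, -3)]

Graham scan procedure:
  1. Find the pivot p₀ = point with lowest y (tie → lowest x): (-7, -10).
  2. Sort the remaining points by polar angle around p₀.
  3. Walk through sorted points, maintaining a stack; pop the top while the last three entries make a non-left turn (cross product ≤ 0).
  4. Final stack is the convex hull in CCW order: (-7, -10), (1, -8), (7, 7), (-5, 8), (-9, -3).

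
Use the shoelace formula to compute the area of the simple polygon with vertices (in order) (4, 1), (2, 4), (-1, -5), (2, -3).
Area = 35/2

Shoelace formula: Area = (1/2) |Σ_i (x_i · y_{i+1} − x_{i+1} · y_i)| (indices mod n). Compute each cross term:
  (4)(4) − (2)(1) = 14
  (2)(-5) − (-1)(4) = -6
  (-1)(-3) − (2)(-5) = 13
  (2)(1) − (4)(-3) = 14
Sum = 35, so (signed) Area = 35/2 = 35/2, |Area| = 35/2.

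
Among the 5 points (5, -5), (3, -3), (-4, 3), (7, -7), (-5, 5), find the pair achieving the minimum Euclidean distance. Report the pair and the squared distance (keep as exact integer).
Pair = ((-4, 3), (-5, 5)); squared distance = 5

Compute all C(5, 2) = 10 pairwise squared distances (x_i − x_j)² + (y_i − y_j)². The minimum is 5, attained by the pair ((-4, 3), (-5, 5)).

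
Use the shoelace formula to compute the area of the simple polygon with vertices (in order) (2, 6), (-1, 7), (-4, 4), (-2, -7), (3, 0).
Area = 119/2

Shoelace formula: Area = (1/2) |Σ_i (x_i · y_{i+1} − x_{i+1} · y_i)| (indices mod n). Compute each cross term:
  (2)(7) − (-1)(6) = 20
  (-1)(4) − (-4)(7) = 24
  (-4)(-7) − (-2)(4) = 36
  (-2)(0) − (3)(-7) = 21
  (3)(6) − (2)(0) = 18
Sum = 119, so (signed) Area = 119/2 = 119/2, |Area| = 119/2.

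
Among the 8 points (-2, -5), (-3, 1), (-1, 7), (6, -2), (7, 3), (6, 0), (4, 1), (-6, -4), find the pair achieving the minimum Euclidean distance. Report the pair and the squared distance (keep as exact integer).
Pair = ((6, -2), (6, 0)); squared distance = 4

Compute all C(8, 2) = 28 pairwise squared distances (x_i − x_j)² + (y_i − y_j)². The minimum is 4, attained by the pair ((6, -2), (6, 0)).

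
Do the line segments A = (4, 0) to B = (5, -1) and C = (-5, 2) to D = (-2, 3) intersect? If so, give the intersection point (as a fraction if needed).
No (intersection of containing lines falls outside at least one segment)

Parametrize and solve: t = -15/4, s = 7/4. At least one of these is outside [0, 1], so the segments do not intersect.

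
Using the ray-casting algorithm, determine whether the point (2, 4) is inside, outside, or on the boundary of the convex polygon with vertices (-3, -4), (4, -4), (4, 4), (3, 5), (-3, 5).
The point (2, 4) lies strictly inside the polygon

Cast a horizontal ray to the right from the query point and count how many polygon edges it crosses (each edge strictly once or zero times, handled with the usual half-open convention). 
Parity of crossings → odd ⇒ inside.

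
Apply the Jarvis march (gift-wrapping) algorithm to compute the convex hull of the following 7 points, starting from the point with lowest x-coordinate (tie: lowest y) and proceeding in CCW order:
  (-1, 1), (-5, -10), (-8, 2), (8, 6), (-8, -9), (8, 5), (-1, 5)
Hull (CCW) = [(-8, -9), (-5, -10), (8, 5), (8, 6), (-1, 5), (-8, 2)]

Jarvis march: at each step, from the current hull vertex p, select the next vertex q as the point such that every other point lies strictly to the left of (or on) the directed line p → q. (Equivalently: for every other point r, the cross product (q − p) × (r − p) ≥ 0.)
Starting point (lowest x, tie lowest y): (-8, -9). Wrap until returning to start. Resulting hull: (-8, -9), (-5, -10), (8, 5), (8, 6), (-1, 5), (-8, 2).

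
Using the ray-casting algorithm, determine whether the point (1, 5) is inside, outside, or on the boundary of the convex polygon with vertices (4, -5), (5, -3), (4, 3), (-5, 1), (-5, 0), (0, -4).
The point (1, 5) lies strictly outside the polygon

Cast a horizontal ray to the right from the query point and count how many polygon edges it crosses (each edge strictly once or zero times, handled with the usual half-open convention). 
Parity of crossings → even ⇒ outside.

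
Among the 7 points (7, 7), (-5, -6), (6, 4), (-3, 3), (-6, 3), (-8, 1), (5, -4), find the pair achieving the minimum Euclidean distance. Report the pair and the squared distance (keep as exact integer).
Pair = ((-6, 3), (-8, 1)); squared distance = 8

Compute all C(7, 2) = 21 pairwise squared distances (x_i − x_j)² + (y_i − y_j)². The minimum is 8, attained by the pair ((-6, 3), (-8, 1)).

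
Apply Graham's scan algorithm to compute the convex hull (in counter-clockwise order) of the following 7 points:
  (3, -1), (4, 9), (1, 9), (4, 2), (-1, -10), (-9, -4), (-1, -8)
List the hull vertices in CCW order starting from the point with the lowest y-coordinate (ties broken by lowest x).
Hull (CCW) = [(-1, -10), (3, -1), (4, 2), (4, 9), (1, 9), (-9, -4)]

Graham scan procedure:
  1. Find the pivot p₀ = point with lowest y (tie → lowest x): (-1, -10).
  2. Sort the remaining points by polar angle around p₀.
  3. Walk through sorted points, maintaining a stack; pop the top while the last three entries make a non-left turn (cross product ≤ 0).
  4. Final stack is the convex hull in CCW order: (-1, -10), (3, -1), (4, 2), (4, 9), (1, 9), (-9, -4).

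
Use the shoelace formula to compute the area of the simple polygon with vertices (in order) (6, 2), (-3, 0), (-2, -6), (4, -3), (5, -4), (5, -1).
Area = 42

Shoelace formula: Area = (1/2) |Σ_i (x_i · y_{i+1} − x_{i+1} · y_i)| (indices mod n). Compute each cross term:
  (6)(0) − (-3)(2) = 6
  (-3)(-6) − (-2)(0) = 18
  (-2)(-3) − (4)(-6) = 30
  (4)(-4) − (5)(-3) = -1
  (5)(-1) − (5)(-4) = 15
  (5)(2) − (6)(-1) = 16
Sum = 84, so (signed) Area = 84/2 = 42, |Area| = 42.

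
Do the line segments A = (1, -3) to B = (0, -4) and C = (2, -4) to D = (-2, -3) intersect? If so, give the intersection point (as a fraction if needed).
Yes; intersection at (2/5, -18/5) (t = 3/5 on AB, s = 2/5 on CD)

Parametrize AB as A + t(B − A) = (1 + -1 t, -3 + -1 t) and CD as C + s(D − C) = (2 + -4 s, -4 + 1 s). Solve the linear system for (t, s). Determinant = 5 ≠ 0, so a unique intersection of the containing lines exists. Solution: t = 3/5, s = 2/5 — both in [0, 1], so the segments cross. Intersection point: (2/5, -18/5).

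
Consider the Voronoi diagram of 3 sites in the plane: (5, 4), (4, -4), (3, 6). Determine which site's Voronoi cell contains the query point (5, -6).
Nearest site = (4, -4)

The Voronoi cell of site s contains exactly those query points closer to s than to any other site. Compute squared distances from q = (5, -6) to each site:
  (4 − 5)² + (-4 − -6)² = 5
  (5 − 5)² + (4 − -6)² = 100
  (3 − 5)² + (6 − -6)² = 148
Minimum is attained by (4, -4), so q lies in its Voronoi cell.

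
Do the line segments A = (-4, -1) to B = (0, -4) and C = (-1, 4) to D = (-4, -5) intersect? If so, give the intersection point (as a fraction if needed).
Yes; intersection at (-44/15, -9/5) (t = 4/15 on AB, s = 29/45 on CD)

Parametrize AB as A + t(B − A) = (-4 + 4 t, -1 + -3 t) and CD as C + s(D − C) = (-1 + -3 s, 4 + -9 s). Solve the linear system for (t, s). Determinant = 45 ≠ 0, so a unique intersection of the containing lines exists. Solution: t = 4/15, s = 29/45 — both in [0, 1], so the segments cross. Intersection point: (-44/15, -9/5).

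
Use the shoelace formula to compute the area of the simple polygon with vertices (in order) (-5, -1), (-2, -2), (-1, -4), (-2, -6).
Area = 8

Shoelace formula: Area = (1/2) |Σ_i (x_i · y_{i+1} − x_{i+1} · y_i)| (indices mod n). Compute each cross term:
  (-5)(-2) − (-2)(-1) = 8
  (-2)(-4) − (-1)(-2) = 6
  (-1)(-6) − (-2)(-4) = -2
  (-2)(-1) − (-5)(-6) = -28
Sum = -16, so (signed) Area = -16/2 = -8, |Area| = 8.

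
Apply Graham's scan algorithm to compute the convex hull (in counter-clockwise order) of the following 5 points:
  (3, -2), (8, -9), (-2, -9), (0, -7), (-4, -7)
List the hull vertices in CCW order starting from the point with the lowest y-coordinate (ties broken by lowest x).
Hull (CCW) = [(-2, -9), (8, -9), (3, -2), (-4, -7)]

Graham scan procedure:
  1. Find the pivot p₀ = point with lowest y (tie → lowest x): (-2, -9).
  2. Sort the remaining points by polar angle around p₀.
  3. Walk through sorted points, maintaining a stack; pop the top while the last three entries make a non-left turn (cross product ≤ 0).
  4. Final stack is the convex hull in CCW order: (-2, -9), (8, -9), (3, -2), (-4, -7).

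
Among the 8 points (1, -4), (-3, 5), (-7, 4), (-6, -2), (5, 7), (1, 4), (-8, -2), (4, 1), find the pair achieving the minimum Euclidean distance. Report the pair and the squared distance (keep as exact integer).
Pair = ((-6, -2), (-8, -2)); squared distance = 4

Compute all C(8, 2) = 28 pairwise squared distances (x_i − x_j)² + (y_i − y_j)². The minimum is 4, attained by the pair ((-6, -2), (-8, -2)).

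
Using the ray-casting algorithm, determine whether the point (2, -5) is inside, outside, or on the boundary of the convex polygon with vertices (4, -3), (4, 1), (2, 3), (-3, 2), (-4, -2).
The point (2, -5) lies strictly outside the polygon

Cast a horizontal ray to the right from the query point and count how many polygon edges it crosses (each edge strictly once or zero times, handled with the usual half-open convention). 
Parity of crossings → even ⇒ outside.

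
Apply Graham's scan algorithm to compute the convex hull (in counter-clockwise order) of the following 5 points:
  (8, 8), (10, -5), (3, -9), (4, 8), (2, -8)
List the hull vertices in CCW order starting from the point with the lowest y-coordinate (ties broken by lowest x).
Hull (CCW) = [(3, -9), (10, -5), (8, 8), (4, 8), (2, -8)]

Graham scan procedure:
  1. Find the pivot p₀ = point with lowest y (tie → lowest x): (3, -9).
  2. Sort the remaining points by polar angle around p₀.
  3. Walk through sorted points, maintaining a stack; pop the top while the last three entries make a non-left turn (cross product ≤ 0).
  4. Final stack is the convex hull in CCW order: (3, -9), (10, -5), (8, 8), (4, 8), (2, -8).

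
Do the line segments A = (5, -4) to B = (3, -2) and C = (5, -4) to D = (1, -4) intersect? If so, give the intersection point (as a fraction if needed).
Yes; intersection at (5, -4) (t = 0 on AB, s = 0 on CD)

Parametrize AB as A + t(B − A) = (5 + -2 t, -4 + 2 t) and CD as C + s(D − C) = (5 + -4 s, -4 + 0 s). Solve the linear system for (t, s). Determinant = -8 ≠ 0, so a unique intersection of the containing lines exists. Solution: t = 0, s = 0 — both in [0, 1], so the segments cross. Intersection point: (5, -4).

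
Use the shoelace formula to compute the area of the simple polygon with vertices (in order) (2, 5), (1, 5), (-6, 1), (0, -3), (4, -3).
Area = 46

Shoelace formula: Area = (1/2) |Σ_i (x_i · y_{i+1} − x_{i+1} · y_i)| (indices mod n). Compute each cross term:
  (2)(5) − (1)(5) = 5
  (1)(1) − (-6)(5) = 31
  (-6)(-3) − (0)(1) = 18
  (0)(-3) − (4)(-3) = 12
  (4)(5) − (2)(-3) = 26
Sum = 92, so (signed) Area = 92/2 = 46, |Area| = 46.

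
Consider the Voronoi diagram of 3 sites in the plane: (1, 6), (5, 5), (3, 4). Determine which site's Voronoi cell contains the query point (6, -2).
Nearest site = (3, 4)

The Voronoi cell of site s contains exactly those query points closer to s than to any other site. Compute squared distances from q = (6, -2) to each site:
  (3 − 6)² + (4 − -2)² = 45
  (5 − 6)² + (5 − -2)² = 50
  (1 − 6)² + (6 − -2)² = 89
Minimum is attained by (3, 4), so q lies in its Voronoi cell.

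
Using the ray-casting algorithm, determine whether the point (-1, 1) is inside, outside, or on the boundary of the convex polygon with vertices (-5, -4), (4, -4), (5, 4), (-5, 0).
The point (-1, 1) lies strictly inside the polygon

Cast a horizontal ray to the right from the query point and count how many polygon edges it crosses (each edge strictly once or zero times, handled with the usual half-open convention). 
Parity of crossings → odd ⇒ inside.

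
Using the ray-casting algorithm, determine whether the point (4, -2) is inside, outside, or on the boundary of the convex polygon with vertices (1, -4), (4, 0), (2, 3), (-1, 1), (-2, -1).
The point (4, -2) lies strictly outside the polygon

Cast a horizontal ray to the right from the query point and count how many polygon edges it crosses (each edge strictly once or zero times, handled with the usual half-open convention). 
Parity of crossings → even ⇒ outside.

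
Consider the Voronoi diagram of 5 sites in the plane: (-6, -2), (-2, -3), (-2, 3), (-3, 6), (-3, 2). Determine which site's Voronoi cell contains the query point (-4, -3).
Nearest site = (-2, -3)

The Voronoi cell of site s contains exactly those query points closer to s than to any other site. Compute squared distances from q = (-4, -3) to each site:
  (-2 − -4)² + (-3 − -3)² = 4
  (-6 − -4)² + (-2 − -3)² = 5
  (-3 − -4)² + (2 − -3)² = 26
  (-2 − -4)² + (3 − -3)² = 40
  (-3 − -4)² + (6 − -3)² = 82
Minimum is attained by (-2, -3), so q lies in its Voronoi cell.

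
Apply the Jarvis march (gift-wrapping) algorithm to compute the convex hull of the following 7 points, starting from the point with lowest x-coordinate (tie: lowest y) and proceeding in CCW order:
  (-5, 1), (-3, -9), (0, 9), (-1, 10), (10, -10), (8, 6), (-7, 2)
Hull (CCW) = [(-7, 2), (-3, -9), (10, -10), (8, 6), (-1, 10)]

Jarvis march: at each step, from the current hull vertex p, select the next vertex q as the point such that every other point lies strictly to the left of (or on) the directed line p → q. (Equivalently: for every other point r, the cross product (q − p) × (r − p) ≥ 0.)
Starting point (lowest x, tie lowest y): (-7, 2). Wrap until returning to start. Resulting hull: (-7, 2), (-3, -9), (10, -10), (8, 6), (-1, 10).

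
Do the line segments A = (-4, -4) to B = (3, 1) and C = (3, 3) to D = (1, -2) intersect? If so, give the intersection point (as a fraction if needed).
Yes; intersection at (47/25, 1/5) (t = 21/25 on AB, s = 14/25 on CD)

Parametrize AB as A + t(B − A) = (-4 + 7 t, -4 + 5 t) and CD as C + s(D − C) = (3 + -2 s, 3 + -5 s). Solve the linear system for (t, s). Determinant = 25 ≠ 0, so a unique intersection of the containing lines exists. Solution: t = 21/25, s = 14/25 — both in [0, 1], so the segments cross. Intersection point: (47/25, 1/5).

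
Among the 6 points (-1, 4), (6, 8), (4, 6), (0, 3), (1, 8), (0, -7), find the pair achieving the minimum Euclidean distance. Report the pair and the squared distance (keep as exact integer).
Pair = ((-1, 4), (0, 3)); squared distance = 2

Compute all C(6, 2) = 15 pairwise squared distances (x_i − x_j)² + (y_i − y_j)². The minimum is 2, attained by the pair ((-1, 4), (0, 3)).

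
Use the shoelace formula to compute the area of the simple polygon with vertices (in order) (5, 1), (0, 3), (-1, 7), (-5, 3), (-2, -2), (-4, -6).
Area = 48

Shoelace formula: Area = (1/2) |Σ_i (x_i · y_{i+1} − x_{i+1} · y_i)| (indices mod n). Compute each cross term:
  (5)(3) − (0)(1) = 15
  (0)(7) − (-1)(3) = 3
  (-1)(3) − (-5)(7) = 32
  (-5)(-2) − (-2)(3) = 16
  (-2)(-6) − (-4)(-2) = 4
  (-4)(1) − (5)(-6) = 26
Sum = 96, so (signed) Area = 96/2 = 48, |Area| = 48.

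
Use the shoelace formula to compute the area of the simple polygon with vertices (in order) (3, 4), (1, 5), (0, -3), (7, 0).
Area = 57/2

Shoelace formula: Area = (1/2) |Σ_i (x_i · y_{i+1} − x_{i+1} · y_i)| (indices mod n). Compute each cross term:
  (3)(5) − (1)(4) = 11
  (1)(-3) − (0)(5) = -3
  (0)(0) − (7)(-3) = 21
  (7)(4) − (3)(0) = 28
Sum = 57, so (signed) Area = 57/2 = 57/2, |Area| = 57/2.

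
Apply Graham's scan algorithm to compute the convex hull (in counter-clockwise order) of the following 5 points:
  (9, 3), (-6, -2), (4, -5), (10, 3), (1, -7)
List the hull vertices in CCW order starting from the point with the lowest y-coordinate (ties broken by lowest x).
Hull (CCW) = [(1, -7), (4, -5), (10, 3), (9, 3), (-6, -2)]

Graham scan procedure:
  1. Find the pivot p₀ = point with lowest y (tie → lowest x): (1, -7).
  2. Sort the remaining points by polar angle around p₀.
  3. Walk through sorted points, maintaining a stack; pop the top while the last three entries make a non-left turn (cross product ≤ 0).
  4. Final stack is the convex hull in CCW order: (1, -7), (4, -5), (10, 3), (9, 3), (-6, -2).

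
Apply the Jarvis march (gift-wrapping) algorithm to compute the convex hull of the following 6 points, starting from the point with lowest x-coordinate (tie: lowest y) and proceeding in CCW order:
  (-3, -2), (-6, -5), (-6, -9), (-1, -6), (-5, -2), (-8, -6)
Hull (CCW) = [(-8, -6), (-6, -9), (-1, -6), (-3, -2), (-5, -2)]

Jarvis march: at each step, from the current hull vertex p, select the next vertex q as the point such that every other point lies strictly to the left of (or on) the directed line p → q. (Equivalently: for every other point r, the cross product (q − p) × (r − p) ≥ 0.)
Starting point (lowest x, tie lowest y): (-8, -6). Wrap until returning to start. Resulting hull: (-8, -6), (-6, -9), (-1, -6), (-3, -2), (-5, -2).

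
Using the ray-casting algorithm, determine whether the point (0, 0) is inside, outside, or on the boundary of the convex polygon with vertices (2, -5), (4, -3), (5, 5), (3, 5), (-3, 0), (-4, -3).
The point (0, 0) lies strictly inside the polygon

Cast a horizontal ray to the right from the query point and count how many polygon edges it crosses (each edge strictly once or zero times, handled with the usual half-open convention). 
Parity of crossings → odd ⇒ inside.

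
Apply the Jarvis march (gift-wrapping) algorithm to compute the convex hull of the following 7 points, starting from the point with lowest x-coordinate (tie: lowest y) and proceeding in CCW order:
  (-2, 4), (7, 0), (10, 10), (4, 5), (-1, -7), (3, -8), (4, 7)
Hull (CCW) = [(-2, 4), (-1, -7), (3, -8), (7, 0), (10, 10)]

Jarvis march: at each step, from the current hull vertex p, select the next vertex q as the point such that every other point lies strictly to the left of (or on) the directed line p → q. (Equivalently: for every other point r, the cross product (q − p) × (r − p) ≥ 0.)
Starting point (lowest x, tie lowest y): (-2, 4). Wrap until returning to start. Resulting hull: (-2, 4), (-1, -7), (3, -8), (7, 0), (10, 10).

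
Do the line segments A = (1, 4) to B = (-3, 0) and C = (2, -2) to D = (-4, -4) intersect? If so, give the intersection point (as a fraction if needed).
No (intersection of containing lines falls outside at least one segment)

Parametrize and solve: t = 19/8, s = 7/4. At least one of these is outside [0, 1], so the segments do not intersect.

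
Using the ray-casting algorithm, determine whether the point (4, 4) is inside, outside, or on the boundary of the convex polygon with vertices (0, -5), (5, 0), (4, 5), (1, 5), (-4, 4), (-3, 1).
The point (4, 4) lies strictly inside the polygon

Cast a horizontal ray to the right from the query point and count how many polygon edges it crosses (each edge strictly once or zero times, handled with the usual half-open convention). 
Parity of crossings → odd ⇒ inside.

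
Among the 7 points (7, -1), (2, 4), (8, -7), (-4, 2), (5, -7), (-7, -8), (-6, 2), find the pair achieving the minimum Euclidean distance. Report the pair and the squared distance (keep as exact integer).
Pair = ((-4, 2), (-6, 2)); squared distance = 4

Compute all C(7, 2) = 21 pairwise squared distances (x_i − x_j)² + (y_i − y_j)². The minimum is 4, attained by the pair ((-4, 2), (-6, 2)).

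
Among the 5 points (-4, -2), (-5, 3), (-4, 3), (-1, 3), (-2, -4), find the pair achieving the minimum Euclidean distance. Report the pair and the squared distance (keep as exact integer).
Pair = ((-5, 3), (-4, 3)); squared distance = 1

Compute all C(5, 2) = 10 pairwise squared distances (x_i − x_j)² + (y_i − y_j)². The minimum is 1, attained by the pair ((-5, 3), (-4, 3)).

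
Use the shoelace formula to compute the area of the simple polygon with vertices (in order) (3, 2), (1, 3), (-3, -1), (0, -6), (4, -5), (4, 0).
Area = 85/2

Shoelace formula: Area = (1/2) |Σ_i (x_i · y_{i+1} − x_{i+1} · y_i)| (indices mod n). Compute each cross term:
  (3)(3) − (1)(2) = 7
  (1)(-1) − (-3)(3) = 8
  (-3)(-6) − (0)(-1) = 18
  (0)(-5) − (4)(-6) = 24
  (4)(0) − (4)(-5) = 20
  (4)(2) − (3)(0) = 8
Sum = 85, so (signed) Area = 85/2 = 85/2, |Area| = 85/2.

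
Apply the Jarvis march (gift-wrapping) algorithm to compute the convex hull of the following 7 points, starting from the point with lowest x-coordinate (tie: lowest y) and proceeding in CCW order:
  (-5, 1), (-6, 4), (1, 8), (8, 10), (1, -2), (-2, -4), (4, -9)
Hull (CCW) = [(-6, 4), (-5, 1), (-2, -4), (4, -9), (8, 10), (1, 8)]

Jarvis march: at each step, from the current hull vertex p, select the next vertex q as the point such that every other point lies strictly to the left of (or on) the directed line p → q. (Equivalently: for every other point r, the cross product (q − p) × (r − p) ≥ 0.)
Starting point (lowest x, tie lowest y): (-6, 4). Wrap until returning to start. Resulting hull: (-6, 4), (-5, 1), (-2, -4), (4, -9), (8, 10), (1, 8).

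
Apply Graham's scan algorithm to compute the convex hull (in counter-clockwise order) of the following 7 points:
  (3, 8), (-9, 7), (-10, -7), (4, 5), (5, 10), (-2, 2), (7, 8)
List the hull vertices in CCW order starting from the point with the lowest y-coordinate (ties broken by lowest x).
Hull (CCW) = [(-10, -7), (4, 5), (7, 8), (5, 10), (-9, 7)]

Graham scan procedure:
  1. Find the pivot p₀ = point with lowest y (tie → lowest x): (-10, -7).
  2. Sort the remaining points by polar angle around p₀.
  3. Walk through sorted points, maintaining a stack; pop the top while the last three entries make a non-left turn (cross product ≤ 0).
  4. Final stack is the convex hull in CCW order: (-10, -7), (4, 5), (7, 8), (5, 10), (-9, 7).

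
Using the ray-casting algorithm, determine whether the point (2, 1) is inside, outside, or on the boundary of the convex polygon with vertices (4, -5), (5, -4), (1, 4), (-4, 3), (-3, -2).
The point (2, 1) lies strictly inside the polygon

Cast a horizontal ray to the right from the query point and count how many polygon edges it crosses (each edge strictly once or zero times, handled with the usual half-open convention). 
Parity of crossings → odd ⇒ inside.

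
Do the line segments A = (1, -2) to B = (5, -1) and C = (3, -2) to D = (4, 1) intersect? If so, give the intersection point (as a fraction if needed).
Yes; intersection at (35/11, -16/11) (t = 6/11 on AB, s = 2/11 on CD)

Parametrize AB as A + t(B − A) = (1 + 4 t, -2 + 1 t) and CD as C + s(D − C) = (3 + 1 s, -2 + 3 s). Solve the linear system for (t, s). Determinant = -11 ≠ 0, so a unique intersection of the containing lines exists. Solution: t = 6/11, s = 2/11 — both in [0, 1], so the segments cross. Intersection point: (35/11, -16/11).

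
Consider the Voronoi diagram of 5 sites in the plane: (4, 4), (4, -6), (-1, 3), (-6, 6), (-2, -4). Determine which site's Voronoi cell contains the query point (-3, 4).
Nearest site = (-1, 3)

The Voronoi cell of site s contains exactly those query points closer to s than to any other site. Compute squared distances from q = (-3, 4) to each site:
  (-1 − -3)² + (3 − 4)² = 5
  (-6 − -3)² + (6 − 4)² = 13
  (4 − -3)² + (4 − 4)² = 49
  (-2 − -3)² + (-4 − 4)² = 65
  (4 − -3)² + (-6 − 4)² = 149
Minimum is attained by (-1, 3), so q lies in its Voronoi cell.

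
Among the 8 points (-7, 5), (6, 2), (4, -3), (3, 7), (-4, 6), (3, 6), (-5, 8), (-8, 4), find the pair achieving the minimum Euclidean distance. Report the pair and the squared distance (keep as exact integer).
Pair = ((3, 7), (3, 6)); squared distance = 1

Compute all C(8, 2) = 28 pairwise squared distances (x_i − x_j)² + (y_i − y_j)². The minimum is 1, attained by the pair ((3, 7), (3, 6)).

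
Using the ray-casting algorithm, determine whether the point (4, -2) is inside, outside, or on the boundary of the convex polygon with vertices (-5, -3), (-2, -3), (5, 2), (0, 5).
The point (4, -2) lies strictly outside the polygon

Cast a horizontal ray to the right from the query point and count how many polygon edges it crosses (each edge strictly once or zero times, handled with the usual half-open convention). 
Parity of crossings → even ⇒ outside.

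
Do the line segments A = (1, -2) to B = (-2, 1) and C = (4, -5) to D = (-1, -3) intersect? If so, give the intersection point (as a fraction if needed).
No (intersection of containing lines falls outside at least one segment)

Parametrize and solve: t = -1, s = 0. At least one of these is outside [0, 1], so the segments do not intersect.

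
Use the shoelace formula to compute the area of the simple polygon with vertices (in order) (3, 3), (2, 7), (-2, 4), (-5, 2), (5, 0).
Area = 29

Shoelace formula: Area = (1/2) |Σ_i (x_i · y_{i+1} − x_{i+1} · y_i)| (indices mod n). Compute each cross term:
  (3)(7) − (2)(3) = 15
  (2)(4) − (-2)(7) = 22
  (-2)(2) − (-5)(4) = 16
  (-5)(0) − (5)(2) = -10
  (5)(3) − (3)(0) = 15
Sum = 58, so (signed) Area = 58/2 = 29, |Area| = 29.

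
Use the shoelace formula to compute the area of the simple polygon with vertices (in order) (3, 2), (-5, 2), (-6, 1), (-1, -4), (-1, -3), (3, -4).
Area = 39

Shoelace formula: Area = (1/2) |Σ_i (x_i · y_{i+1} − x_{i+1} · y_i)| (indices mod n). Compute each cross term:
  (3)(2) − (-5)(2) = 16
  (-5)(1) − (-6)(2) = 7
  (-6)(-4) − (-1)(1) = 25
  (-1)(-3) − (-1)(-4) = -1
  (-1)(-4) − (3)(-3) = 13
  (3)(2) − (3)(-4) = 18
Sum = 78, so (signed) Area = 78/2 = 39, |Area| = 39.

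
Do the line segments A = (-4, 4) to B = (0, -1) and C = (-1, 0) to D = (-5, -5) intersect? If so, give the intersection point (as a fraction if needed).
No (intersection of containing lines falls outside at least one segment)

Parametrize and solve: t = 31/40, s = -1/40. At least one of these is outside [0, 1], so the segments do not intersect.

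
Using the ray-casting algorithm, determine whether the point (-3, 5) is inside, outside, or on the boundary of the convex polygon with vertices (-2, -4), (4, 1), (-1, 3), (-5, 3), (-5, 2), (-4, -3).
The point (-3, 5) lies strictly outside the polygon

Cast a horizontal ray to the right from the query point and count how many polygon edges it crosses (each edge strictly once or zero times, handled with the usual half-open convention). 
Parity of crossings → even ⇒ outside.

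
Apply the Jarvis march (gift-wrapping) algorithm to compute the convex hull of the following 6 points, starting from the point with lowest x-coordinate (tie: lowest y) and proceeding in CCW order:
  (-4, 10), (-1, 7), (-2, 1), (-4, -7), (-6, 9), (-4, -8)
Hull (CCW) = [(-6, 9), (-4, -8), (-2, 1), (-1, 7), (-4, 10)]

Jarvis march: at each step, from the current hull vertex p, select the next vertex q as the point such that every other point lies strictly to the left of (or on) the directed line p → q. (Equivalently: for every other point r, the cross product (q − p) × (r − p) ≥ 0.)
Starting point (lowest x, tie lowest y): (-6, 9). Wrap until returning to start. Resulting hull: (-6, 9), (-4, -8), (-2, 1), (-1, 7), (-4, 10).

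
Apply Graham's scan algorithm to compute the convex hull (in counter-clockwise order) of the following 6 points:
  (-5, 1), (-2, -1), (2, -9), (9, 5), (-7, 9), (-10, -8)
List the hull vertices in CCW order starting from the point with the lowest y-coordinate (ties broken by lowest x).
Hull (CCW) = [(2, -9), (9, 5), (-7, 9), (-10, -8)]

Graham scan procedure:
  1. Find the pivot p₀ = point with lowest y (tie → lowest x): (2, -9).
  2. Sort the remaining points by polar angle around p₀.
  3. Walk through sorted points, maintaining a stack; pop the top while the last three entries make a non-left turn (cross product ≤ 0).
  4. Final stack is the convex hull in CCW order: (2, -9), (9, 5), (-7, 9), (-10, -8).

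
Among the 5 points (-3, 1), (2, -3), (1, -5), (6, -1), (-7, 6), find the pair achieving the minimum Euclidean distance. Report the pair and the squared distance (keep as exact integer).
Pair = ((2, -3), (1, -5)); squared distance = 5

Compute all C(5, 2) = 10 pairwise squared distances (x_i − x_j)² + (y_i − y_j)². The minimum is 5, attained by the pair ((2, -3), (1, -5)).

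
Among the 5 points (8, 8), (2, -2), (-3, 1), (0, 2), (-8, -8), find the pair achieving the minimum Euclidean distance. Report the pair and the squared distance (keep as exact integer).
Pair = ((-3, 1), (0, 2)); squared distance = 10

Compute all C(5, 2) = 10 pairwise squared distances (x_i − x_j)² + (y_i − y_j)². The minimum is 10, attained by the pair ((-3, 1), (0, 2)).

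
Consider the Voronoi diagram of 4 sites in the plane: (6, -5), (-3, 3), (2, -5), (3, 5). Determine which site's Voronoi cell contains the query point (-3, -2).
Nearest site = (-3, 3)

The Voronoi cell of site s contains exactly those query points closer to s than to any other site. Compute squared distances from q = (-3, -2) to each site:
  (-3 − -3)² + (3 − -2)² = 25
  (2 − -3)² + (-5 − -2)² = 34
  (3 − -3)² + (5 − -2)² = 85
  (6 − -3)² + (-5 − -2)² = 90
Minimum is attained by (-3, 3), so q lies in its Voronoi cell.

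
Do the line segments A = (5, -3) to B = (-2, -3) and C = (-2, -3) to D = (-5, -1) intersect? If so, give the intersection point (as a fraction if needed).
Yes; intersection at (-2, -3) (t = 1 on AB, s = 0 on CD)

Parametrize AB as A + t(B − A) = (5 + -7 t, -3 + 0 t) and CD as C + s(D − C) = (-2 + -3 s, -3 + 2 s). Solve the linear system for (t, s). Determinant = 14 ≠ 0, so a unique intersection of the containing lines exists. Solution: t = 1, s = 0 — both in [0, 1], so the segments cross. Intersection point: (-2, -3).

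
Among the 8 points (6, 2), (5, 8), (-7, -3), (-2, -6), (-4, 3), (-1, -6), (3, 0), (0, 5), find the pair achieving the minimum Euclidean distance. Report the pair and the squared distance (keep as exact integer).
Pair = ((-2, -6), (-1, -6)); squared distance = 1

Compute all C(8, 2) = 28 pairwise squared distances (x_i − x_j)² + (y_i − y_j)². The minimum is 1, attained by the pair ((-2, -6), (-1, -6)).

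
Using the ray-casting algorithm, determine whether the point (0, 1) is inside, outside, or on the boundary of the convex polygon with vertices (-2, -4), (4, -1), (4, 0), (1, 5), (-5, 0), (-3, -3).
The point (0, 1) lies strictly inside the polygon

Cast a horizontal ray to the right from the query point and count how many polygon edges it crosses (each edge strictly once or zero times, handled with the usual half-open convention). 
Parity of crossings → odd ⇒ inside.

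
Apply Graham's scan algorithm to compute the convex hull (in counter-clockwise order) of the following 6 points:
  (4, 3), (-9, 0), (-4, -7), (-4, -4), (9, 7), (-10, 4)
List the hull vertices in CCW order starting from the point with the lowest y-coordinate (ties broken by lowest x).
Hull (CCW) = [(-4, -7), (9, 7), (-10, 4), (-9, 0)]

Graham scan procedure:
  1. Find the pivot p₀ = point with lowest y (tie → lowest x): (-4, -7).
  2. Sort the remaining points by polar angle around p₀.
  3. Walk through sorted points, maintaining a stack; pop the top while the last three entries make a non-left turn (cross product ≤ 0).
  4. Final stack is the convex hull in CCW order: (-4, -7), (9, 7), (-10, 4), (-9, 0).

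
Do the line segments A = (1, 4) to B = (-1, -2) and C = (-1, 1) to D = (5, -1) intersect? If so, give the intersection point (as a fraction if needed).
Yes; intersection at (-1/10, 7/10) (t = 11/20 on AB, s = 3/20 on CD)

Parametrize AB as A + t(B − A) = (1 + -2 t, 4 + -6 t) and CD as C + s(D − C) = (-1 + 6 s, 1 + -2 s). Solve the linear system for (t, s). Determinant = -40 ≠ 0, so a unique intersection of the containing lines exists. Solution: t = 11/20, s = 3/20 — both in [0, 1], so the segments cross. Intersection point: (-1/10, 7/10).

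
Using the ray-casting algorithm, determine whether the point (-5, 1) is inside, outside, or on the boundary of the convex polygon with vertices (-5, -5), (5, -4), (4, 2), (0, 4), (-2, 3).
The point (-5, 1) lies strictly outside the polygon

Cast a horizontal ray to the right from the query point and count how many polygon edges it crosses (each edge strictly once or zero times, handled with the usual half-open convention). 
Parity of crossings → even ⇒ outside.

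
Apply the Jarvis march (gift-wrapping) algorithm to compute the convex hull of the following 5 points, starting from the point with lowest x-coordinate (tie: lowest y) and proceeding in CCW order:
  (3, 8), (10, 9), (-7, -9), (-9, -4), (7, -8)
Hull (CCW) = [(-9, -4), (-7, -9), (7, -8), (10, 9), (3, 8)]

Jarvis march: at each step, from the current hull vertex p, select the next vertex q as the point such that every other point lies strictly to the left of (or on) the directed line p → q. (Equivalently: for every other point r, the cross product (q − p) × (r − p) ≥ 0.)
Starting point (lowest x, tie lowest y): (-9, -4). Wrap until returning to start. Resulting hull: (-9, -4), (-7, -9), (7, -8), (10, 9), (3, 8).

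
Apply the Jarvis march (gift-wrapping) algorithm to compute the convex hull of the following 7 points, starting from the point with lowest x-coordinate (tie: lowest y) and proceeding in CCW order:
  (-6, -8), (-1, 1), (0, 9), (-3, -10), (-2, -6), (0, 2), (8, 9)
Hull (CCW) = [(-6, -8), (-3, -10), (8, 9), (0, 9)]

Jarvis march: at each step, from the current hull vertex p, select the next vertex q as the point such that every other point lies strictly to the left of (or on) the directed line p → q. (Equivalently: for every other point r, the cross product (q − p) × (r − p) ≥ 0.)
Starting point (lowest x, tie lowest y): (-6, -8). Wrap until returning to start. Resulting hull: (-6, -8), (-3, -10), (8, 9), (0, 9).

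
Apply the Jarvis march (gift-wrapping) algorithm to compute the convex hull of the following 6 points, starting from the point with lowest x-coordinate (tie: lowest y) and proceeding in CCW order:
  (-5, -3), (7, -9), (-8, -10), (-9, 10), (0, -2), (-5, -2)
Hull (CCW) = [(-9, 10), (-8, -10), (7, -9)]

Jarvis march: at each step, from the current hull vertex p, select the next vertex q as the point such that every other point lies strictly to the left of (or on) the directed line p → q. (Equivalently: for every other point r, the cross product (q − p) × (r − p) ≥ 0.)
Starting point (lowest x, tie lowest y): (-9, 10). Wrap until returning to start. Resulting hull: (-9, 10), (-8, -10), (7, -9).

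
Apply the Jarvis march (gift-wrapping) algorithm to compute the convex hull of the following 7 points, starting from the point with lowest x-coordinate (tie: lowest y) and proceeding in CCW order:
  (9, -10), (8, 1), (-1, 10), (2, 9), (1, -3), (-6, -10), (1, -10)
Hull (CCW) = [(-6, -10), (9, -10), (8, 1), (2, 9), (-1, 10)]

Jarvis march: at each step, from the current hull vertex p, select the next vertex q as the point such that every other point lies strictly to the left of (or on) the directed line p → q. (Equivalently: for every other point r, the cross product (q − p) × (r − p) ≥ 0.)
Starting point (lowest x, tie lowest y): (-6, -10). Wrap until returning to start. Resulting hull: (-6, -10), (9, -10), (8, 1), (2, 9), (-1, 10).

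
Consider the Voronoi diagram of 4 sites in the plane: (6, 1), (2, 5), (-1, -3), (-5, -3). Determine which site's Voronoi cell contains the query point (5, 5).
Nearest site = (2, 5)

The Voronoi cell of site s contains exactly those query points closer to s than to any other site. Compute squared distances from q = (5, 5) to each site:
  (2 − 5)² + (5 − 5)² = 9
  (6 − 5)² + (1 − 5)² = 17
  (-1 − 5)² + (-3 − 5)² = 100
  (-5 − 5)² + (-3 − 5)² = 164
Minimum is attained by (2, 5), so q lies in its Voronoi cell.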